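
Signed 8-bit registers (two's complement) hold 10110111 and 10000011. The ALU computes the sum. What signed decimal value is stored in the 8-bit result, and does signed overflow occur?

58; overflow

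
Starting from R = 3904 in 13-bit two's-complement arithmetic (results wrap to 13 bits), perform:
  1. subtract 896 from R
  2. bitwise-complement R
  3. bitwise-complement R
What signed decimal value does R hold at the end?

3008

Start: R = 3904 = 0111101000000.
R = 3904 − 896 = 3008 = 0101111000000
R = NOT 0101111000000 = 1010000111111 = -3009
R = NOT 1010000111111 = 0101111000000 = 3008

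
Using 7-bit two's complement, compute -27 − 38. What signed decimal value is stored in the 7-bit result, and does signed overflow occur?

-27 → 1100101
38 → 0100110
Subtract via negate-and-add: invert 0100110 + 1 = 1011010 (i.e. -38).
  1100101
+ 1011010
= 0111111  (discard carry-out 1)
Result 0111111: MSB = 0 → value 63.
Both addends (after negating the subtrahend) are negative but the stored result is non-negative: signed overflow. The true value -27 − 38 = -65 lies outside [-64, 63].

63; overflow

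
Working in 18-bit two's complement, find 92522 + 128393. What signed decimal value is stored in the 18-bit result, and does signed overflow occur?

-41229; overflow

92522 → 010110100101101010
128393 → 011111010110001001
  010110100101101010
+ 011111010110001001
= 110101111011110011
Result 110101111011110011: MSB = 1 → 220915 − 262144 = -41229.
Both addends are non-negative but the stored result is negative: signed overflow. The true value 92522 + 128393 = 220915 lies outside [-131072, 131071].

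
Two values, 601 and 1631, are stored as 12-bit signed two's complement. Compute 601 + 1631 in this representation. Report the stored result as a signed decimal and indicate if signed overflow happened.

-1864; overflow

601 → 001001011001
1631 → 011001011111
  001001011001
+ 011001011111
= 100010111000
Result 100010111000: MSB = 1 → 2232 − 4096 = -1864.
Both addends are non-negative but the stored result is negative: signed overflow. The true value 601 + 1631 = 2232 lies outside [-2048, 2047].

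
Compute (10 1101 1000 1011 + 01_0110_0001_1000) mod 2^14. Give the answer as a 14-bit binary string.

00001110100011

  10110110001011
+ 01011000011000
= 00001110100011  (discard carry-out 1)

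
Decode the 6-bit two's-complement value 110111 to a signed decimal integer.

MSB is 1, so the value is negative.
Unsigned reading: 55. Subtract 2^6 = 64: 55 − 64 = -9.

-9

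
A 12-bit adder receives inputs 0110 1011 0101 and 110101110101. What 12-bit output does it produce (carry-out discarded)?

010000101010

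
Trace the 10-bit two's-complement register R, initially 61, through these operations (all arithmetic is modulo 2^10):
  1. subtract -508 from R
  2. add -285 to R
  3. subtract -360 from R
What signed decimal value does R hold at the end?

-380

Start: R = 61 = 0000111101.
R = 61 − (-508) = 569; wraps to -455 = 1000111001
R = -455 + (-285) = -740; wraps to 284 = 0100011100
R = 284 − (-360) = 644; wraps to -380 = 1010000100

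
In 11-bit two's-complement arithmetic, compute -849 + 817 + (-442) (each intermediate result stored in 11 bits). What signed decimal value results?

-474

-849 + 817 = -32 (11111100000)
-32 + (-442) = -474 (11000100110)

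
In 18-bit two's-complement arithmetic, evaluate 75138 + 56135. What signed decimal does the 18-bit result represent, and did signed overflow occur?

75138 → 010010010110000010
56135 → 001101101101000111
  010010010110000010
+ 001101101101000111
= 100000000011001001
Result 100000000011001001: MSB = 1 → 131273 − 262144 = -130871.
Both addends are non-negative but the stored result is negative: signed overflow. The true value 75138 + 56135 = 131273 lies outside [-131072, 131071].

-130871; overflow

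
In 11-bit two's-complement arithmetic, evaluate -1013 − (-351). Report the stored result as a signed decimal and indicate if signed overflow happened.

-1013 → 10000001011
-351 → 11010100001
Subtract via negate-and-add: invert 11010100001 + 1 = 00101011111 (i.e. 351).
  10000001011
+ 00101011111
= 10101101010
Result 10101101010: MSB = 1 → 1386 − 2048 = -662.
Addends (after negating the subtrahend) have opposite signs, so signed overflow cannot occur.

-662; no overflow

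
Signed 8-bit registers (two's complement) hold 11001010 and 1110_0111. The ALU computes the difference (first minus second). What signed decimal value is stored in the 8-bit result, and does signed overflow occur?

-29; no overflow

11001010 = -54 (signed)
1110_0111 → 11100111 = -25 (signed)
Subtract via negate-and-add: invert 11100111 + 1 = 00011001 (i.e. 25).
  11001010
+ 00011001
= 11100011
Result 11100011: MSB = 1 → 227 − 256 = -29.
Addends (after negating the subtrahend) have opposite signs, so signed overflow cannot occur.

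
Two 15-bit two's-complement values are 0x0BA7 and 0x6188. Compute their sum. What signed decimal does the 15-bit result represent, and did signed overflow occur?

-4817; no overflow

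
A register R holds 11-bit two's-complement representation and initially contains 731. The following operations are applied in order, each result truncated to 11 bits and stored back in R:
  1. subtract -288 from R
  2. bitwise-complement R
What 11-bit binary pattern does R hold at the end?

Start: R = 731 = 01011011011.
R = 731 − (-288) = 1019 = 01111111011
R = NOT 01111111011 = 10000000100 = -1020

10000000100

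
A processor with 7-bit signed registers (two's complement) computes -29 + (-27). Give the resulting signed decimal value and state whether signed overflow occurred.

-56; no overflow

-29 → 1100011
-27 → 1100101
  1100011
+ 1100101
= 1001000  (discard carry-out 1)
Result 1001000: MSB = 1 → 72 − 128 = -56.
Both addends are negative and so is the stored result: no signed overflow.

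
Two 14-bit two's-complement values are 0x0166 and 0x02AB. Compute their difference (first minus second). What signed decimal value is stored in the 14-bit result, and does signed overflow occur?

0x0166 = 00000101100110 = 358 (signed)
0x02AB = 00001010101011 = 683 (signed)
Subtract via negate-and-add: invert 00001010101011 + 1 = 11110101010101 (i.e. -683).
  00000101100110
+ 11110101010101
= 11111010111011
Result 11111010111011: MSB = 1 → 16059 − 16384 = -325.
Addends (after negating the subtrahend) have opposite signs, so signed overflow cannot occur.

-325; no overflow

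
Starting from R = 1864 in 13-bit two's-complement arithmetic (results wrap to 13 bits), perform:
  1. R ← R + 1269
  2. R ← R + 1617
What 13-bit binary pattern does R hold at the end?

1001010001110

Start: R = 1864 = 0011101001000.
R = 1864 + 1269 = 3133 = 0110000111101
R = 3133 + 1617 = 4750; wraps to -3442 = 1001010001110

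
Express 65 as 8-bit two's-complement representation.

65 is non-negative, so write it directly in 8 bits: 01000001.

01000001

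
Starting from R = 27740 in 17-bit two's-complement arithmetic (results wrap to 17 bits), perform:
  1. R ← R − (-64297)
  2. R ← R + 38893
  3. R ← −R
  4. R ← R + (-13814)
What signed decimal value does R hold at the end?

-13672

Start: R = 27740 = 00110110001011100.
R = 27740 − (-64297) = 92037; wraps to -39035 = 10110011110000101
R = -39035 + 38893 = -142 = 11111111101110010
R = −(-142) = 142 = 00000000010001110
R = 142 + (-13814) = -13672 = 11100101010011000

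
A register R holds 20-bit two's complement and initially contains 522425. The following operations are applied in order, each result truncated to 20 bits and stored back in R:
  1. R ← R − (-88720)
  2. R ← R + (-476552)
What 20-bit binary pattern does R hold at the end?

Start: R = 522425 = 01111111100010111001.
R = 522425 − (-88720) = 611145; wraps to -437431 = 10010101001101001001
R = -437431 + (-476552) = -913983; wraps to 134593 = 00100000110111000001

00100000110111000001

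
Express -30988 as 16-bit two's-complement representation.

1000011011110100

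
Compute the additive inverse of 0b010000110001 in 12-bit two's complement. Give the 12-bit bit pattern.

101111001111

Invert: 101111001110. Add 1: 101111001111.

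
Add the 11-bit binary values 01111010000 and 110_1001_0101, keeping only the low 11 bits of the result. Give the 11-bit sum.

01001100101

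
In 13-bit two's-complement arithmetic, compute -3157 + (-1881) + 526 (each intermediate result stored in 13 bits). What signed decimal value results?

3680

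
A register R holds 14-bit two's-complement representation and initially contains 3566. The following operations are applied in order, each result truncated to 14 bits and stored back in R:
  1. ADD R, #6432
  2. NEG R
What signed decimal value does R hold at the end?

Start: R = 3566 = 00110111101110.
R = 3566 + 6432 = 9998; wraps to -6386 = 10011100001110
R = −(-6386) = 6386 = 01100011110010

6386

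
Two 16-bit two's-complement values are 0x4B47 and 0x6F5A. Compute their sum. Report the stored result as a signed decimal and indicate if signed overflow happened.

-17759; overflow

0x4B47 = 0100101101000111 = 19271 (signed)
0x6F5A = 0110111101011010 = 28506 (signed)
  0100101101000111
+ 0110111101011010
= 1011101010100001
Result 1011101010100001: MSB = 1 → 47777 − 65536 = -17759.
Both addends are non-negative but the stored result is negative: signed overflow. The true value 19271 + 28506 = 47777 lies outside [-32768, 32767].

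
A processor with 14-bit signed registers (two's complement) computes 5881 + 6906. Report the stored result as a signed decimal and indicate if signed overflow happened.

5881 → 01011011111001
6906 → 01101011111010
  01011011111001
+ 01101011111010
= 11000111110011
Result 11000111110011: MSB = 1 → 12787 − 16384 = -3597.
Both addends are non-negative but the stored result is negative: signed overflow. The true value 5881 + 6906 = 12787 lies outside [-8192, 8191].

-3597; overflow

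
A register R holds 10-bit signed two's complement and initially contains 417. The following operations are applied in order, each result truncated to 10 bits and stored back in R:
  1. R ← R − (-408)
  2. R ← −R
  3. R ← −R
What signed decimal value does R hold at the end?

-199

Start: R = 417 = 0110100001.
R = 417 − (-408) = 825; wraps to -199 = 1100111001
R = −(-199) = 199 = 0011000111
R = −(199) = -199 = 1100111001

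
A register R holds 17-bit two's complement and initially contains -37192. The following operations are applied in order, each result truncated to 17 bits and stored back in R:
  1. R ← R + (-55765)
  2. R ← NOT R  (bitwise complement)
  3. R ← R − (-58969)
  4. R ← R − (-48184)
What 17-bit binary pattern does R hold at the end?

10000110110101101

Start: R = -37192 = 10110111010111000.
R = -37192 + (-55765) = -92957; wraps to 38115 = 01001010011100011
R = NOT 01001010011100011 = 10110101100011100 = -38116
R = -38116 − (-58969) = 20853 = 00101000101110101
R = 20853 − (-48184) = 69037; wraps to -62035 = 10000110110101101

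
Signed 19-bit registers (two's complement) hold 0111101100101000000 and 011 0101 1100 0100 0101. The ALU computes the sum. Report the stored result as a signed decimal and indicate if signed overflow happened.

0111101100101000000 = 252224 (signed)
011 0101 1100 0100 0101 → 0110101110001000101 = 220229 (signed)
  0111101100101000000
+ 0110101110001000101
= 1110011010110000101
Result 1110011010110000101: MSB = 1 → 472453 − 524288 = -51835.
Both addends are non-negative but the stored result is negative: signed overflow. The true value 252224 + 220229 = 472453 lies outside [-262144, 262143].

-51835; overflow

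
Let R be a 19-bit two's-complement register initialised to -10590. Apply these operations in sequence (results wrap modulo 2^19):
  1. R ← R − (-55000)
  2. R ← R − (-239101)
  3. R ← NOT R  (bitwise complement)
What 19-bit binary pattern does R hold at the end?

Start: R = -10590 = 1111101011010100010.
R = -10590 − (-55000) = 44410 = 0001010110101111010
R = 44410 − (-239101) = 283511; wraps to -240777 = 1000101001101110111
R = NOT 1000101001101110111 = 0111010110010001000 = 240776

0111010110010001000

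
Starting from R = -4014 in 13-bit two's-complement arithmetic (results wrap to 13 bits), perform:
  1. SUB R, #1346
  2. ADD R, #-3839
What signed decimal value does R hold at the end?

Start: R = -4014 = 1000001010010.
R = -4014 − 1346 = -5360; wraps to 2832 = 0101100010000
R = 2832 + (-3839) = -1007 = 1110000010001

-1007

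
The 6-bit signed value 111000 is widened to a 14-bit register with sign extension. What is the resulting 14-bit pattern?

11111111111000

MSB of 111000 is 1; replicate it into the new high bits.
11111111|111000 → 11111111111000 (still -8).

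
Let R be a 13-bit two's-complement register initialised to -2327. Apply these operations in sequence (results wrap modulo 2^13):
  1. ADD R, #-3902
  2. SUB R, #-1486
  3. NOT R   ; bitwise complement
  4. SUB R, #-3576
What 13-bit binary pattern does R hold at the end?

Start: R = -2327 = 1011011101001.
R = -2327 + (-3902) = -6229; wraps to 1963 = 0011110101011
R = 1963 − (-1486) = 3449 = 0110101111001
R = NOT 0110101111001 = 1001010000110 = -3450
R = -3450 − (-3576) = 126 = 0000001111110

0000001111110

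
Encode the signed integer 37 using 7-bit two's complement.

37 is non-negative, so write it directly in 7 bits: 0100101.

0100101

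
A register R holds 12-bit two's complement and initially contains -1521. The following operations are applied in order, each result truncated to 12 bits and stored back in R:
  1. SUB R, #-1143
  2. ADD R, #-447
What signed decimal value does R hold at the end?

Start: R = -1521 = 101000001111.
R = -1521 − (-1143) = -378 = 111010000110
R = -378 + (-447) = -825 = 110011000111

-825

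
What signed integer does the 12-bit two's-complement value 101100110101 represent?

-1227

MSB is 1, so the value is negative.
Unsigned reading: 2869. Subtract 2^12 = 4096: 2869 − 4096 = -1227.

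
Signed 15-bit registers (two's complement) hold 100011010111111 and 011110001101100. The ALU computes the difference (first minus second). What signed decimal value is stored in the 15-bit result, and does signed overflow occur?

100011010111111 = -14657 (signed)
011110001101100 = 15468 (signed)
Subtract via negate-and-add: invert 011110001101100 + 1 = 100001110010100 (i.e. -15468).
  100011010111111
+ 100001110010100
= 000101001010011  (discard carry-out 1)
Result 000101001010011: MSB = 0 → value 2643.
Both addends (after negating the subtrahend) are negative but the stored result is non-negative: signed overflow. The true value -14657 − 15468 = -30125 lies outside [-16384, 16383].

2643; overflow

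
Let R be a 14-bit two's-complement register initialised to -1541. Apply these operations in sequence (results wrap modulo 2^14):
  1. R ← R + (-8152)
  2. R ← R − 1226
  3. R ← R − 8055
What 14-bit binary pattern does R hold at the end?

Start: R = -1541 = 11100111111011.
R = -1541 + (-8152) = -9693; wraps to 6691 = 01101000100011
R = 6691 − 1226 = 5465 = 01010101011001
R = 5465 − 8055 = -2590 = 11010111100010

11010111100010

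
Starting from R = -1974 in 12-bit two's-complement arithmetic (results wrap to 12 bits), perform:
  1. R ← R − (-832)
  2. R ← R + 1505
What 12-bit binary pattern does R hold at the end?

000101101011

Start: R = -1974 = 100001001010.
R = -1974 − (-832) = -1142 = 101110001010
R = -1142 + 1505 = 363 = 000101101011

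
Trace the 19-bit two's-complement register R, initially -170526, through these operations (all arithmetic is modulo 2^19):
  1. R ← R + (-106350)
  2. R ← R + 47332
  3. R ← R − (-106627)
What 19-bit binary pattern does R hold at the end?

1100001111111011011

Start: R = -170526 = 1010110010111100010.
R = -170526 + (-106350) = -276876; wraps to 247412 = 0111100011001110100
R = 247412 + 47332 = 294744; wraps to -229544 = 1000111111101011000
R = -229544 − (-106627) = -122917 = 1100001111111011011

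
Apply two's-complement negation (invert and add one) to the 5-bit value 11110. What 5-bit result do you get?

00010

Invert: 00001. Add 1: 00010.
Check: 11110 = -2, 00010 = 2.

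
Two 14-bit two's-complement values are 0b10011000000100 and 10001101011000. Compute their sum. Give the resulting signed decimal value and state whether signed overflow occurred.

0b10011000000100 → 10011000000100 = -6652 (signed)
10001101011000 = -7336 (signed)
  10011000000100
+ 10001101011000
= 00100101011100  (discard carry-out 1)
Result 00100101011100: MSB = 0 → value 2396.
Both addends are negative but the stored result is non-negative: signed overflow. The true value -6652 + (-7336) = -13988 lies outside [-8192, 8191].

2396; overflow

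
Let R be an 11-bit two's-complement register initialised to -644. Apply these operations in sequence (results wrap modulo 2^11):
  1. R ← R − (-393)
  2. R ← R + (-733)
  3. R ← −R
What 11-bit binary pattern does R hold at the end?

01111011000

Start: R = -644 = 10101111100.
R = -644 − (-393) = -251 = 11100000101
R = -251 + (-733) = -984 = 10000101000
R = −(-984) = 984 = 01111011000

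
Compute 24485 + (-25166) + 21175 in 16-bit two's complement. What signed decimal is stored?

20494

24485 + (-25166) = -681 (1111110101010111)
-681 + 21175 = 20494 (0101000000001110)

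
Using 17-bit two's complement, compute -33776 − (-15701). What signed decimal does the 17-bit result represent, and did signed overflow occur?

-33776 → 10111110000010000
-15701 → 11100001010101011
Subtract via negate-and-add: invert 11100001010101011 + 1 = 00011110101010101 (i.e. 15701).
  10111110000010000
+ 00011110101010101
= 11011100101100101
Result 11011100101100101: MSB = 1 → 112997 − 131072 = -18075.
Addends (after negating the subtrahend) have opposite signs, so signed overflow cannot occur.

-18075; no overflow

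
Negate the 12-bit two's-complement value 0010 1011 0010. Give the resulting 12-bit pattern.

Invert: 110101001101. Add 1: 110101001110.
Check: 001010110010 = 690, 110101001110 = -690.

110101001110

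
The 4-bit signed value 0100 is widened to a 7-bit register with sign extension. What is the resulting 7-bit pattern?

MSB of 0100 is 0; replicate it into the new high bits.
000|0100 → 0000100 (still 4).

0000100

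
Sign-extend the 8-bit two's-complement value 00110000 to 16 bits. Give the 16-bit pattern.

0000000000110000

MSB of 00110000 is 0; replicate it into the new high bits.
00000000|00110000 → 0000000000110000 (still 48).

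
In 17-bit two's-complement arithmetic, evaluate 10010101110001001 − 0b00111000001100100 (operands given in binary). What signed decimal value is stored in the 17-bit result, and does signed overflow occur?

47909; overflow

10010101110001001 = -54391 (signed)
0b00111000001100100 → 00111000001100100 = 28772 (signed)
Subtract via negate-and-add: invert 00111000001100100 + 1 = 11000111110011100 (i.e. -28772).
  10010101110001001
+ 11000111110011100
= 01011101100100101  (discard carry-out 1)
Result 01011101100100101: MSB = 0 → value 47909.
Both addends (after negating the subtrahend) are negative but the stored result is non-negative: signed overflow. The true value -54391 − 28772 = -83163 lies outside [-65536, 65535].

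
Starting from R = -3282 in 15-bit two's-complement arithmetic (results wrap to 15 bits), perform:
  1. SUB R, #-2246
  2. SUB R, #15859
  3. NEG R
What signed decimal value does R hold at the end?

-15873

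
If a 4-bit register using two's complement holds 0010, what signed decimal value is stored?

2

MSB is 0, so the value is non-negative: 0010 = 2.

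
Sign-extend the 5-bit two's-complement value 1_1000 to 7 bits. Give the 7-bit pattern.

MSB of 11000 is 1; replicate it into the new high bits.
11|11000 → 1111000 (still -8).

1111000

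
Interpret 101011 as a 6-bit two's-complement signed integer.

MSB is 1, so the value is negative.
Invert: 010100. Add 1: 010101 = 21. So the value is −21.

-21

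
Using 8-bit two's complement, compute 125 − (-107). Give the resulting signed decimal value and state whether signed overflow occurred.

-24; overflow

125 → 01111101
-107 → 10010101
Subtract via negate-and-add: invert 10010101 + 1 = 01101011 (i.e. 107).
  01111101
+ 01101011
= 11101000
Result 11101000: MSB = 1 → 232 − 256 = -24.
Both addends (after negating the subtrahend) are non-negative but the stored result is negative: signed overflow. The true value 125 − (-107) = 232 lies outside [-128, 127].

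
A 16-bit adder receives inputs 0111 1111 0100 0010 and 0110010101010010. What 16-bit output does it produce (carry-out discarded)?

1110010010010100

  0111111101000010
+ 0110010101010010
= 1110010010010100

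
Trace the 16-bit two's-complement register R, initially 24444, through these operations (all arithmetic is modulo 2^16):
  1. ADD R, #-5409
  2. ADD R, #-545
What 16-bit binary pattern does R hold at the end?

0100100000111010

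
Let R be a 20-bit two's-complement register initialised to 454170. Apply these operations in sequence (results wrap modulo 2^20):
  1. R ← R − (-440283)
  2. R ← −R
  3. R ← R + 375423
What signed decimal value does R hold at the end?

Start: R = 454170 = 01101110111000011010.
R = 454170 − (-440283) = 894453; wraps to -154123 = 11011010010111110101
R = −(-154123) = 154123 = 00100101101000001011
R = 154123 + 375423 = 529546; wraps to -519030 = 10000001010010001010

-519030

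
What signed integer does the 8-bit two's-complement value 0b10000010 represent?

MSB is 1, so the value is negative.
Unsigned reading: 130. Subtract 2^8 = 256: 130 − 256 = -126.

-126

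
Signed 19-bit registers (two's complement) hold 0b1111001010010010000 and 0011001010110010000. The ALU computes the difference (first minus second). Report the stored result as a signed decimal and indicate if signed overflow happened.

0b1111001010010010000 → 1111001010010010000 = -27504 (signed)
0011001010110010000 = 103824 (signed)
Subtract via negate-and-add: invert 0011001010110010000 + 1 = 1100110101001110000 (i.e. -103824).
  1111001010010010000
+ 1100110101001110000
= 1011111111100000000  (discard carry-out 1)
Result 1011111111100000000: MSB = 1 → 392960 − 524288 = -131328.
Both addends (after negating the subtrahend) are negative and so is the stored result: no signed overflow.

-131328; no overflow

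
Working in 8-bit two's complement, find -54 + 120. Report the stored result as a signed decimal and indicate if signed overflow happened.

66; no overflow

-54 → 11001010
120 → 01111000
  11001010
+ 01111000
= 01000010  (discard carry-out 1)
Result 01000010: MSB = 0 → value 66.
Addends have opposite signs, so signed overflow cannot occur.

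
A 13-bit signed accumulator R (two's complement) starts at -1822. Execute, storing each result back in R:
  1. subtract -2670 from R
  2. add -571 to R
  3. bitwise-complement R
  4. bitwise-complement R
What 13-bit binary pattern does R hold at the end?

0000100010101

Start: R = -1822 = 1100011100010.
R = -1822 − (-2670) = 848 = 0001101010000
R = 848 + (-571) = 277 = 0000100010101
R = NOT 0000100010101 = 1111011101010 = -278
R = NOT 1111011101010 = 0000100010101 = 277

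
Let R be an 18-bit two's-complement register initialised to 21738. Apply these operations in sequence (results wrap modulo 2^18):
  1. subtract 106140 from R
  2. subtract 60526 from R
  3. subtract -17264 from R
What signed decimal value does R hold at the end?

Start: R = 21738 = 000101010011101010.
R = 21738 − 106140 = -84402 = 101011011001001110
R = -84402 − 60526 = -144928; wraps to 117216 = 011100100111100000
R = 117216 − (-17264) = 134480; wraps to -127664 = 100000110101010000

-127664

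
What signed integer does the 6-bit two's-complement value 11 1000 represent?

-8

MSB is 1, so the value is negative.
Unsigned reading: 56. Subtract 2^6 = 64: 56 − 64 = -8.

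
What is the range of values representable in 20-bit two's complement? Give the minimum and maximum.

Minimum: −2^19 = -524288.
Maximum: 2^19 − 1 = 524287.

min = -524288, max = 524287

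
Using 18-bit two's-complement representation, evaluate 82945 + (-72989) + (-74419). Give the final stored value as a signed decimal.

-64463

82945 + (-72989) = 9956 (000010011011100100)
9956 + (-74419) = -64463 (110000010000110001)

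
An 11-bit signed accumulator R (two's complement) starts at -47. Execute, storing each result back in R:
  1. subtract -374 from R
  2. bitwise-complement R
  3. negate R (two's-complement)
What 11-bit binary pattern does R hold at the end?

Start: R = -47 = 11111010001.
R = -47 − (-374) = 327 = 00101000111
R = NOT 00101000111 = 11010111000 = -328
R = −(-328) = 328 = 00101001000

00101001000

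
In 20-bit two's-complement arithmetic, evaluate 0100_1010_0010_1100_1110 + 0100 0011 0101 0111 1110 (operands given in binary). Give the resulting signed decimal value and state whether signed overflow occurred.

-468916; overflow

0100_1010_0010_1100_1110 → 01001010001011001110 = 303822 (signed)
0100 0011 0101 0111 1110 → 01000011010101111110 = 275838 (signed)
  01001010001011001110
+ 01000011010101111110
= 10001101100001001100
Result 10001101100001001100: MSB = 1 → 579660 − 1048576 = -468916.
Both addends are non-negative but the stored result is negative: signed overflow. The true value 303822 + 275838 = 579660 lies outside [-524288, 524287].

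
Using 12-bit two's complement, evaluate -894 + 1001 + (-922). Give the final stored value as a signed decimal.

-815

-894 + 1001 = 107 (000001101011)
107 + (-922) = -815 (110011010001)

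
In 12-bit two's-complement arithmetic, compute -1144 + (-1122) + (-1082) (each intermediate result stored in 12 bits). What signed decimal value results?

-1144 + (-1122) = -2266 → wraps to 1830 (011100100110)
1830 + (-1082) = 748 (001011101100)

748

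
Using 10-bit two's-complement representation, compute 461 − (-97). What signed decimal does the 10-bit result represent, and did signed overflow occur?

-466; overflow

461 → 0111001101
-97 → 1110011111
Subtract via negate-and-add: invert 1110011111 + 1 = 0001100001 (i.e. 97).
  0111001101
+ 0001100001
= 1000101110
Result 1000101110: MSB = 1 → 558 − 1024 = -466.
Both addends (after negating the subtrahend) are non-negative but the stored result is negative: signed overflow. The true value 461 − (-97) = 558 lies outside [-512, 511].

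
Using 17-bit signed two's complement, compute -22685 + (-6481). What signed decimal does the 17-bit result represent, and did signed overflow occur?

-22685 → 11010011101100011
-6481 → 11110011010101111
  11010011101100011
+ 11110011010101111
= 11000111000010010  (discard carry-out 1)
Result 11000111000010010: MSB = 1 → 101906 − 131072 = -29166.
Both addends are negative and so is the stored result: no signed overflow.

-29166; no overflow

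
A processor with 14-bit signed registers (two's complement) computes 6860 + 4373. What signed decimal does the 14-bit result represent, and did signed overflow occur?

-5151; overflow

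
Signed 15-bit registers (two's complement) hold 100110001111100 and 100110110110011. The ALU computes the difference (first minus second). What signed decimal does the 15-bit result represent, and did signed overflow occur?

-311; no overflow

100110001111100 = -13188 (signed)
100110110110011 = -12877 (signed)
Subtract via negate-and-add: invert 100110110110011 + 1 = 011001001001101 (i.e. 12877).
  100110001111100
+ 011001001001101
= 111111011001001
Result 111111011001001: MSB = 1 → 32457 − 32768 = -311.
Addends (after negating the subtrahend) have opposite signs, so signed overflow cannot occur.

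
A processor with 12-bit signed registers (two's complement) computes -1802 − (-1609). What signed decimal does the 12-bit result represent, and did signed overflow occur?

-1802 → 100011110110
-1609 → 100110110111
Subtract via negate-and-add: invert 100110110111 + 1 = 011001001001 (i.e. 1609).
  100011110110
+ 011001001001
= 111100111111
Result 111100111111: MSB = 1 → 3903 − 4096 = -193.
Addends (after negating the subtrahend) have opposite signs, so signed overflow cannot occur.

-193; no overflow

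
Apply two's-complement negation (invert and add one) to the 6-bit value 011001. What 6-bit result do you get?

100111

Invert: 100110. Add 1: 100111.
Check: 011001 = 25, 100111 = -25.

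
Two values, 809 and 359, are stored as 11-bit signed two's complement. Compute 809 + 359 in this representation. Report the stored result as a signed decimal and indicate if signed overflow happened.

-880; overflow

809 → 01100101001
359 → 00101100111
  01100101001
+ 00101100111
= 10010010000
Result 10010010000: MSB = 1 → 1168 − 2048 = -880.
Both addends are non-negative but the stored result is negative: signed overflow. The true value 809 + 359 = 1168 lies outside [-1024, 1023].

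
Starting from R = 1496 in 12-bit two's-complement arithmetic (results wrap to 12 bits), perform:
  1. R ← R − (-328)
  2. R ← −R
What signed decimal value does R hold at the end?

-1824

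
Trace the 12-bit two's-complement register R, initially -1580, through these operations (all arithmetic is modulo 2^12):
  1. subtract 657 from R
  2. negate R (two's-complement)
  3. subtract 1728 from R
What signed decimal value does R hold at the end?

Start: R = -1580 = 100111010100.
R = -1580 − 657 = -2237; wraps to 1859 = 011101000011
R = −(1859) = -1859 = 100010111101
R = -1859 − 1728 = -3587; wraps to 509 = 000111111101

509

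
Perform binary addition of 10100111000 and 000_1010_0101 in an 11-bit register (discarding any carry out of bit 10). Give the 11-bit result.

  10100111000
+ 00010100101
= 10111011101

10111011101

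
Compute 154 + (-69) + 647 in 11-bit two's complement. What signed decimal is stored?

154 + (-69) = 85 (00001010101)
85 + 647 = 732 (01011011100)

732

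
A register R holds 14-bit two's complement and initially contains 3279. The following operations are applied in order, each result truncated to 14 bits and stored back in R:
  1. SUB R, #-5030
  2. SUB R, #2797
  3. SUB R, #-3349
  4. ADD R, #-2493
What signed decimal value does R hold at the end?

Start: R = 3279 = 00110011001111.
R = 3279 − (-5030) = 8309; wraps to -8075 = 10000001110101
R = -8075 − 2797 = -10872; wraps to 5512 = 01010110001000
R = 5512 − (-3349) = 8861; wraps to -7523 = 10001010011101
R = -7523 + (-2493) = -10016; wraps to 6368 = 01100011100000

6368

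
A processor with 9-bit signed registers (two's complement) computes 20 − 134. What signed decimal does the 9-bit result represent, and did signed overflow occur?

20 → 000010100
134 → 010000110
Subtract via negate-and-add: invert 010000110 + 1 = 101111010 (i.e. -134).
  000010100
+ 101111010
= 110001110
Result 110001110: MSB = 1 → 398 − 512 = -114.
Addends (after negating the subtrahend) have opposite signs, so signed overflow cannot occur.

-114; no overflow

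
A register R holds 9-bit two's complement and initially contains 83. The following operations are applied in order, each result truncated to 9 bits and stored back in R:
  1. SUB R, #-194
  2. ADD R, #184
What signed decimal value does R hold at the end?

Start: R = 83 = 001010011.
R = 83 − (-194) = 277; wraps to -235 = 100010101
R = -235 + 184 = -51 = 111001101

-51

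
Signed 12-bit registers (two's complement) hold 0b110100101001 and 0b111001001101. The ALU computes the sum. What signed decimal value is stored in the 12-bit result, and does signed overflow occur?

-1162; no overflow

0b110100101001 → 110100101001 = -727 (signed)
0b111001001101 → 111001001101 = -435 (signed)
  110100101001
+ 111001001101
= 101101110110  (discard carry-out 1)
Result 101101110110: MSB = 1 → 2934 − 4096 = -1162.
Both addends are negative and so is the stored result: no signed overflow.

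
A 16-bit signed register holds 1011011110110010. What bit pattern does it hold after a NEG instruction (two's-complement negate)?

Invert: 0100100001001101. Add 1: 0100100001001110.
Check: 1011011110110010 = -18510, 0100100001001110 = 18510.

0100100001001110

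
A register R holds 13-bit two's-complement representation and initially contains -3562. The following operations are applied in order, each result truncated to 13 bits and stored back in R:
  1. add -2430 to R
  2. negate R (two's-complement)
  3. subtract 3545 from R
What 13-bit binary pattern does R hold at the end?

0100110001111

Start: R = -3562 = 1001000010110.
R = -3562 + (-2430) = -5992; wraps to 2200 = 0100010011000
R = −(2200) = -2200 = 1011101101000
R = -2200 − 3545 = -5745; wraps to 2447 = 0100110001111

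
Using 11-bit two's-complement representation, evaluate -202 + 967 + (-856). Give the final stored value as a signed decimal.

-202 + 967 = 765 (01011111101)
765 + (-856) = -91 (11110100101)

-91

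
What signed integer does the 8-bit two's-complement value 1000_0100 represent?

MSB is 1, so the value is negative.
Invert: 01111011. Add 1: 01111100 = 124. So the value is −124.

-124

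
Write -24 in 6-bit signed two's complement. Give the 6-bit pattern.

|-24| = 24 = 011000 in 6 bits.
Invert the bits: 100111. Add 1: 101000.
Check: 101000 reads as 40 − 64 = -24.

101000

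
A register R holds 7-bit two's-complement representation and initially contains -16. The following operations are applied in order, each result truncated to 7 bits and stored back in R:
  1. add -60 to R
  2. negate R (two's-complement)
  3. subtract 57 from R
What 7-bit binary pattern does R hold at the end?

Start: R = -16 = 1110000.
R = -16 + (-60) = -76; wraps to 52 = 0110100
R = −(52) = -52 = 1001100
R = -52 − 57 = -109; wraps to 19 = 0010011

0010011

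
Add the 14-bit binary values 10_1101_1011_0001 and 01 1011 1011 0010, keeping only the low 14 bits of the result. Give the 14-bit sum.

00100101100011

  10110110110001
+ 01101110110010
= 00100101100011  (discard carry-out 1)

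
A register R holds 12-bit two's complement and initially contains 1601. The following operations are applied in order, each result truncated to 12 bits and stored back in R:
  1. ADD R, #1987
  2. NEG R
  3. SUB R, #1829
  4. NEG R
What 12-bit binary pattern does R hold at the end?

010100101001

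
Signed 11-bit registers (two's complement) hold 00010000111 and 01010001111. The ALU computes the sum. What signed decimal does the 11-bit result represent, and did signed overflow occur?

00010000111 = 135 (signed)
01010001111 = 655 (signed)
  00010000111
+ 01010001111
= 01100010110
Result 01100010110: MSB = 0 → value 790.
Both addends are non-negative and so is the stored result: no signed overflow.

790; no overflow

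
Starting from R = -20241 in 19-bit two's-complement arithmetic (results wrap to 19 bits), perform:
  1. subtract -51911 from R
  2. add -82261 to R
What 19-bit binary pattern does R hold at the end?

1110011101001100001

Start: R = -20241 = 1111011000011101111.
R = -20241 − (-51911) = 31670 = 0000111101110110110
R = 31670 + (-82261) = -50591 = 1110011101001100001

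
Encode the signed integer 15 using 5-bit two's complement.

01111

15 is non-negative, so write it directly in 5 bits: 01111.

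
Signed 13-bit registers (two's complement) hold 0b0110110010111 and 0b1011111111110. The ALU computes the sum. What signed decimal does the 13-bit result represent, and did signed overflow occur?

1429; no overflow

0b0110110010111 → 0110110010111 = 3479 (signed)
0b1011111111110 → 1011111111110 = -2050 (signed)
  0110110010111
+ 1011111111110
= 0010110010101  (discard carry-out 1)
Result 0010110010101: MSB = 0 → value 1429.
Addends have opposite signs, so signed overflow cannot occur.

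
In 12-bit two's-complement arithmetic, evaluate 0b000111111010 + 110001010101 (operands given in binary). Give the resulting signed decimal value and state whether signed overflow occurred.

-433; no overflow

0b000111111010 → 000111111010 = 506 (signed)
110001010101 = -939 (signed)
  000111111010
+ 110001010101
= 111001001111
Result 111001001111: MSB = 1 → 3663 − 4096 = -433.
Addends have opposite signs, so signed overflow cannot occur.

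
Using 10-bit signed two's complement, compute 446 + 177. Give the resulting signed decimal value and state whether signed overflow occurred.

446 → 0110111110
177 → 0010110001
  0110111110
+ 0010110001
= 1001101111
Result 1001101111: MSB = 1 → 623 − 1024 = -401.
Both addends are non-negative but the stored result is negative: signed overflow. The true value 446 + 177 = 623 lies outside [-512, 511].

-401; overflow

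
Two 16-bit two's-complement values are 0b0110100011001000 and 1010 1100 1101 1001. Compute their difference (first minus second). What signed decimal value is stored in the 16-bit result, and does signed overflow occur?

-17425; overflow

0b0110100011001000 → 0110100011001000 = 26824 (signed)
1010 1100 1101 1001 → 1010110011011001 = -21287 (signed)
Subtract via negate-and-add: invert 1010110011011001 + 1 = 0101001100100111 (i.e. 21287).
  0110100011001000
+ 0101001100100111
= 1011101111101111
Result 1011101111101111: MSB = 1 → 48111 − 65536 = -17425.
Both addends (after negating the subtrahend) are non-negative but the stored result is negative: signed overflow. The true value 26824 − (-21287) = 48111 lies outside [-32768, 32767].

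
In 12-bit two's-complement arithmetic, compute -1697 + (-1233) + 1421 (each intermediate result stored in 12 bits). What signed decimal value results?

-1697 + (-1233) = -2930 → wraps to 1166 (010010001110)
1166 + 1421 = 2587 → wraps to -1509 (101000011011)

-1509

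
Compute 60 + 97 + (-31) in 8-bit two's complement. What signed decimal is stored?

126

60 + 97 = 157 → wraps to -99 (10011101)
-99 + (-31) = -130 → wraps to 126 (01111110)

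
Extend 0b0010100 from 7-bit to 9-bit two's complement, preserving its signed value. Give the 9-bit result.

000010100

MSB of 0010100 is 0; replicate it into the new high bits.
00|0010100 → 000010100 (still 20).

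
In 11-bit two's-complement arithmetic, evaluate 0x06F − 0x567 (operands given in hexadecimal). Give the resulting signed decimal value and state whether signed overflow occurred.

776; no overflow

0x06F = 00001101111 = 111 (signed)
0x567 = 10101100111 = -665 (signed)
Subtract via negate-and-add: invert 10101100111 + 1 = 01010011001 (i.e. 665).
  00001101111
+ 01010011001
= 01100001000
Result 01100001000: MSB = 0 → value 776.
Both addends (after negating the subtrahend) are non-negative and so is the stored result: no signed overflow.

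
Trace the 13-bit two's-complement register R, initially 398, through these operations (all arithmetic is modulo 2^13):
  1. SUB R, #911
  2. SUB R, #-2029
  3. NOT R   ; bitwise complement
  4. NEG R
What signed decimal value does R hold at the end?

1517

Start: R = 398 = 0000110001110.
R = 398 − 911 = -513 = 1110111111111
R = -513 − (-2029) = 1516 = 0010111101100
R = NOT 0010111101100 = 1101000010011 = -1517
R = −(-1517) = 1517 = 0010111101101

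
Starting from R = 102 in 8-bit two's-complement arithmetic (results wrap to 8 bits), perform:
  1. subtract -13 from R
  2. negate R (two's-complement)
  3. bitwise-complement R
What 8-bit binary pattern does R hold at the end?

01110010

Start: R = 102 = 01100110.
R = 102 − (-13) = 115 = 01110011
R = −(115) = -115 = 10001101
R = NOT 10001101 = 01110010 = 114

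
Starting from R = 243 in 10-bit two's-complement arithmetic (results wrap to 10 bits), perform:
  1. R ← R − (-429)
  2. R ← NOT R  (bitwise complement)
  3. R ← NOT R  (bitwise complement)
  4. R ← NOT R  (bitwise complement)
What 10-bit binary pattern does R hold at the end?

0101011111

Start: R = 243 = 0011110011.
R = 243 − (-429) = 672; wraps to -352 = 1010100000
R = NOT 1010100000 = 0101011111 = 351
R = NOT 0101011111 = 1010100000 = -352
R = NOT 1010100000 = 0101011111 = 351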